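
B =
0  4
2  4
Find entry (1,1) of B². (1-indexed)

8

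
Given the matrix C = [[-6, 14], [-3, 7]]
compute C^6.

[[-6, 14], [-3, 7]]

C² = C (a projection; rank 1, trace 1), so C^6 = C.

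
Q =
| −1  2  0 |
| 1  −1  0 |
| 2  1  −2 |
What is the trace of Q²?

10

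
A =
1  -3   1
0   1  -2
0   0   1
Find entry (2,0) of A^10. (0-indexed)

0

A = I + N where N = [[0, -3, 1], [0, 0, -2], [0, 0, 0]] is strictly upper-triangular, so N^3 = 0.
(I + N)^10 = I + 10·N + 45·N^2 = [[1, -30, 280], [0, 1, -20], [0, 0, 1]].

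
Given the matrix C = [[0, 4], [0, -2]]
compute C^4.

C^2 = [[0, -8], [0, 4]]
C^3 = [[0, 16], [0, -8]]
C^4 = [[0, -32], [0, 16]]

[[0, -32], [0, 16]]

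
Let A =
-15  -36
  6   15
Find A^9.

[[-98415, -236196], [39366, 98415]]

tr A = 0 and det A = -9, so the characteristic polynomial is λ² − (0)λ + (-9) with roots -3 and 3.
Eigenvectors give P = [[3, -2], [-1, 1]] with P⁻¹ = [[1, 2], [1, 3]], and A = P·diag(-3, 3)·P⁻¹.
Then A^9 = P·diag(-19683, 19683)·P⁻¹ = [[-59049, -39366], [19683, 19683]] · [[1, 2], [1, 3]] = [[-98415, -236196], [39366, 98415]].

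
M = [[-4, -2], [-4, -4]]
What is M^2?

[[24, 16], [32, 24]]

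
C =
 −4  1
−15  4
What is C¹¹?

[[−4, 1], [−15, 4]]

C² = I (check: tr C = 0 and det C = −1), so C¹¹ = C since 11 is odd.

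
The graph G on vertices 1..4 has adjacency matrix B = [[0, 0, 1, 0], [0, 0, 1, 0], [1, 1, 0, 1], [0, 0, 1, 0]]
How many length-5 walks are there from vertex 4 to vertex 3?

9

The number of length-5 walks from vertex 4 to vertex 3 is entry (4,3) of B⁵, where B is the adjacency matrix.
B² = [[1, 1, 0, 1], [1, 1, 0, 1], [0, 0, 3, 0], [1, 1, 0, 1]]
B³ = [[0, 0, 3, 0], [0, 0, 3, 0], [3, 3, 0, 3], [0, 0, 3, 0]]
B⁴ = [[3, 3, 0, 3], [3, 3, 0, 3], [0, 0, 9, 0], [3, 3, 0, 3]]
B⁵ = [[0, 0, 9, 0], [0, 0, 9, 0], [9, 9, 0, 9], [0, 0, 9, 0]]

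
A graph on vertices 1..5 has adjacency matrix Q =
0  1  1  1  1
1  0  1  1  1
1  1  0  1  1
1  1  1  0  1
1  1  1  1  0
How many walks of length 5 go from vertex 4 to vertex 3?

205

The number of length-5 walks from vertex 4 to vertex 3 is entry (4,3) of Q^5, where Q is the adjacency matrix.
Q^2 = [[4, 3, 3, 3, 3], [3, 4, 3, 3, 3], [3, 3, 4, 3, 3], [3, 3, 3, 4, 3], [3, 3, 3, 3, 4]]
Q^3 = [[12, 13, 13, 13, 13], [13, 12, 13, 13, 13], [13, 13, 12, 13, 13], [13, 13, 13, 12, 13], [13, 13, 13, 13, 12]]
Q^4 = [[52, 51, 51, 51, 51], [51, 52, 51, 51, 51], [51, 51, 52, 51, 51], [51, 51, 51, 52, 51], [51, 51, 51, 51, 52]]
Q^5 = [[204, 205, 205, 205, 205], [205, 204, 205, 205, 205], [205, 205, 204, 205, 205], [205, 205, 205, 204, 205], [205, 205, 205, 205, 204]]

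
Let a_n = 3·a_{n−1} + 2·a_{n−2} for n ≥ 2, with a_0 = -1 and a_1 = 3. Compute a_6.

With companion matrix T = [[3, 2], [1, 0]], [a_n, a_{n−1}]ᵀ = T·[a_{n−1}, a_{n−2}]ᵀ, so [a_6, a_5]ᵀ = T⁵·[a_1, a_0]ᵀ.
T⁵ = [[495, 278], [139, 78]], giving [a_6, a_5]ᵀ = [[1207], [339]].

1207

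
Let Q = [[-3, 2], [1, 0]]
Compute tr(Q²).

13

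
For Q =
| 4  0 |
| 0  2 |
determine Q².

[[16, 0], [0, 4]]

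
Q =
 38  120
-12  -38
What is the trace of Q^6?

tr Q = 0 and det Q = -4, so the characteristic polynomial is λ² − (0)λ + (-4) with roots 2 and -2.
Eigenvectors give P = [[-10, -3], [3, 1]] with P⁻¹ = [[-1, -3], [3, 10]], and Q = P·diag(2, -2)·P⁻¹.
Then Q^6 = P·diag(64, 64)·P⁻¹ = [[-640, -192], [192, 64]] · [[-1, -3], [3, 10]] = [[64, 0], [0, 64]].

128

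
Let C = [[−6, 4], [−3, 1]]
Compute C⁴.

tr C = −5 and det C = 6, so the characteristic polynomial is λ² − (−5)λ + (6) with roots −2 and −3.
Eigenvectors give P = [[1, 4], [1, 3]] with P⁻¹ = [[−3, 4], [1, −1]], and C = P·diag(−2, −3)·P⁻¹.
Then C⁴ = P·diag(16, 81)·P⁻¹ = [[16, 324], [16, 243]] · [[−3, 4], [1, −1]] = [[276, −260], [195, −179]].

[[276, −260], [195, −179]]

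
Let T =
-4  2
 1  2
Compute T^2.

[[18, -4], [-2, 6]]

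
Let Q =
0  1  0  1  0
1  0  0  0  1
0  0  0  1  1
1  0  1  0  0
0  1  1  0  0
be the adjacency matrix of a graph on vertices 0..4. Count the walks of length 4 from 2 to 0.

The number of length-4 walks from vertex 2 to vertex 0 is entry (2,0) of Q^4, where Q is the adjacency matrix.
Q^2 = [[2, 0, 1, 0, 1], [0, 2, 1, 1, 0], [1, 1, 2, 0, 0], [0, 1, 0, 2, 1], [1, 0, 0, 1, 2]]
Q^3 = [[0, 3, 1, 3, 1], [3, 0, 1, 1, 3], [1, 1, 0, 3, 3], [3, 1, 3, 0, 1], [1, 3, 3, 1, 0]]
Q^4 = [[6, 1, 4, 1, 4], [1, 6, 4, 4, 1], [4, 4, 6, 1, 1], [1, 4, 1, 6, 4], [4, 1, 1, 4, 6]]

4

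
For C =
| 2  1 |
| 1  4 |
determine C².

[[5, 6], [6, 17]]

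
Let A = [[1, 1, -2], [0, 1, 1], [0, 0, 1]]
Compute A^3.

[[1, 3, -3], [0, 1, 3], [0, 0, 1]]

A = I + N where N = [[0, 1, -2], [0, 0, 1], [0, 0, 0]] is strictly upper-triangular, so N^3 = 0.
(I + N)^3 = I + 3·N + 3·N^2 = [[1, 3, -3], [0, 1, 3], [0, 0, 1]].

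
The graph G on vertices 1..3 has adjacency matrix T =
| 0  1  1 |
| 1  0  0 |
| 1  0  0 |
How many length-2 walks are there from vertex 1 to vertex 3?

The number of length-2 walks from vertex 1 to vertex 3 is entry (1,3) of T², where T is the adjacency matrix.
T² = [[2, 0, 0], [0, 1, 1], [0, 1, 1]]

0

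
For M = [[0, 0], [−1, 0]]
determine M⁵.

[[0, 0], [0, 0]]

M is strictly triangular, hence nilpotent: M² = 0, so M⁵ = 0.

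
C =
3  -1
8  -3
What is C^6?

[[1, 0], [0, 1]]

C² = I (check: tr C = 0 and det C = -1), so C^6 = I since 6 is even.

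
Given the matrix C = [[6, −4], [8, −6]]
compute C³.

tr C = 0 and det C = −4, so the characteristic polynomial is λ² − (0)λ + (−4) with roots −2 and 2.
Eigenvectors give P = [[−1, 1], [−2, 1]] with P⁻¹ = [[1, −1], [2, −1]], and C = P·diag(−2, 2)·P⁻¹.
Then C³ = P·diag(−8, 8)·P⁻¹ = [[8, 8], [16, 8]] · [[1, −1], [2, −1]] = [[24, −16], [32, −24]].

[[24, −16], [32, −24]]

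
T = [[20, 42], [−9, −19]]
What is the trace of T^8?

257

tr T = 1 and det T = −2, so the characteristic polynomial is λ² − (1)λ + (−2) with roots −1 and 2.
Eigenvectors give P = [[−2, −7], [1, 3]] with P⁻¹ = [[3, 7], [−1, −2]], and T = P·diag(−1, 2)·P⁻¹.
Then T^8 = P·diag(1, 256)·P⁻¹ = [[−2, −1792], [1, 768]] · [[3, 7], [−1, −2]] = [[1786, 3570], [−765, −1529]].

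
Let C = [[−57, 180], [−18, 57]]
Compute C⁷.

[[−41553, 131220], [−13122, 41553]]

tr C = 0 and det C = −9, so the characteristic polynomial is λ² − (0)λ + (−9) with roots 3 and −3.
Eigenvectors give P = [[−3, −10], [−1, −3]] with P⁻¹ = [[3, −10], [−1, 3]], and C = P·diag(3, −3)·P⁻¹.
Then C⁷ = P·diag(2187, −2187)·P⁻¹ = [[−6561, 21870], [−2187, 6561]] · [[3, −10], [−1, 3]] = [[−41553, 131220], [−13122, 41553]].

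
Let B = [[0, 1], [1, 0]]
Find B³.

B² = I (check: tr B = 0 and det B = -1), so B³ = B since 3 is odd.

[[0, 1], [1, 0]]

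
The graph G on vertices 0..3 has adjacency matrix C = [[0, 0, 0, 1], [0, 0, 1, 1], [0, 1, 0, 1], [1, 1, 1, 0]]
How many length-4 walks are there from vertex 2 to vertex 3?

6

The number of length-4 walks from vertex 2 to vertex 3 is entry (2,3) of C⁴, where C is the adjacency matrix.
C² = [[1, 1, 1, 0], [1, 2, 1, 1], [1, 1, 2, 1], [0, 1, 1, 3]]
C³ = [[0, 1, 1, 3], [1, 2, 3, 4], [1, 3, 2, 4], [3, 4, 4, 2]]
C⁴ = [[3, 4, 4, 2], [4, 7, 6, 6], [4, 6, 7, 6], [2, 6, 6, 11]]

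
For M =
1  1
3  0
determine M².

[[4, 1], [3, 3]]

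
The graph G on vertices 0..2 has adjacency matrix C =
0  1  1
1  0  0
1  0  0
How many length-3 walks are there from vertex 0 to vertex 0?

The number of length-3 walks from vertex 0 to vertex 0 is entry (0,0) of C³, where C is the adjacency matrix.
C² = [[2, 0, 0], [0, 1, 1], [0, 1, 1]]
C³ = [[0, 2, 2], [2, 0, 0], [2, 0, 0]]

0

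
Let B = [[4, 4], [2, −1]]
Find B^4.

B^2 = [[24, 12], [6, 9]]
B^3 = [[120, 84], [42, 15]]
B^4 = [[648, 396], [198, 153]]

[[648, 396], [198, 153]]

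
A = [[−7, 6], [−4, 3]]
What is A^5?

[[−727, 726], [−484, 483]]

tr A = −4 and det A = 3, so the characteristic polynomial is λ² − (−4)λ + (3) with roots −3 and −1.
Eigenvectors give P = [[3, 1], [2, 1]] with P⁻¹ = [[1, −1], [−2, 3]], and A = P·diag(−3, −1)·P⁻¹.
Then A^5 = P·diag(−243, −1)·P⁻¹ = [[−729, −1], [−486, −1]] · [[1, −1], [−2, 3]] = [[−727, 726], [−484, 483]].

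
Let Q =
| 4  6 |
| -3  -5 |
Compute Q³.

[[10, 18], [-9, -17]]

tr Q = -1 and det Q = -2, so the characteristic polynomial is λ² − (-1)λ + (-2) with roots -2 and 1.
Eigenvectors give P = [[-1, -2], [1, 1]] with P⁻¹ = [[1, 2], [-1, -1]], and Q = P·diag(-2, 1)·P⁻¹.
Then Q³ = P·diag(-8, 1)·P⁻¹ = [[8, -2], [-8, 1]] · [[1, 2], [-1, -1]] = [[10, 18], [-9, -17]].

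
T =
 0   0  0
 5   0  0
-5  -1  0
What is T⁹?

[[0, 0, 0], [0, 0, 0], [0, 0, 0]]

T is strictly triangular, hence nilpotent: T³ = 0, so T⁹ = 0.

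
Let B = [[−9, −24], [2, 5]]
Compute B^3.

[[−105, −312], [26, 77]]

tr B = −4 and det B = 3, so the characteristic polynomial is λ² − (−4)λ + (3) with roots −3 and −1.
Eigenvectors give P = [[4, −3], [−1, 1]] with P⁻¹ = [[1, 3], [1, 4]], and B = P·diag(−3, −1)·P⁻¹.
Then B^3 = P·diag(−27, −1)·P⁻¹ = [[−108, 3], [27, −1]] · [[1, 3], [1, 4]] = [[−105, −312], [26, 77]].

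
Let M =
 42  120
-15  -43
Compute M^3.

[[288, 840], [-105, -307]]

tr M = -1 and det M = -6, so the characteristic polynomial is λ² − (-1)λ + (-6) with roots 2 and -3.
Eigenvectors give P = [[-3, -8], [1, 3]] with P⁻¹ = [[-3, -8], [1, 3]], and M = P·diag(2, -3)·P⁻¹.
Then M^3 = P·diag(8, -27)·P⁻¹ = [[-24, 216], [8, -81]] · [[-3, -8], [1, 3]] = [[288, 840], [-105, -307]].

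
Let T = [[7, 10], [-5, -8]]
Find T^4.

[[-49, -130], [65, 146]]

tr T = -1 and det T = -6, so the characteristic polynomial is λ² − (-1)λ + (-6) with roots 2 and -3.
Eigenvectors give P = [[2, 1], [-1, -1]] with P⁻¹ = [[1, 1], [-1, -2]], and T = P·diag(2, -3)·P⁻¹.
Then T^4 = P·diag(16, 81)·P⁻¹ = [[32, 81], [-16, -81]] · [[1, 1], [-1, -2]] = [[-49, -130], [65, 146]].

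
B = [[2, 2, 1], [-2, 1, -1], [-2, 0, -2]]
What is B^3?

[[-12, 2, -4], [0, -11, 1], [4, -4, 0]]

B^2 = [[-2, 6, -2], [-4, -3, -1], [0, -4, 2]]
B^3 = [[-12, 2, -4], [0, -11, 1], [4, -4, 0]]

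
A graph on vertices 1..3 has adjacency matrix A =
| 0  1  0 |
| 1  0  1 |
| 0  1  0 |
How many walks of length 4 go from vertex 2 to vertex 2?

4

The number of length-4 walks from vertex 2 to vertex 2 is entry (2,2) of A^4, where A is the adjacency matrix.
A^2 = [[1, 0, 1], [0, 2, 0], [1, 0, 1]]
A^3 = [[0, 2, 0], [2, 0, 2], [0, 2, 0]]
A^4 = [[2, 0, 2], [0, 4, 0], [2, 0, 2]]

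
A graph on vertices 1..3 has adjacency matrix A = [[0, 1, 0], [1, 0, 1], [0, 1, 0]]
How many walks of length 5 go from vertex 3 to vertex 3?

The number of length-5 walks from vertex 3 to vertex 3 is entry (3,3) of A⁵, where A is the adjacency matrix.
A² = [[1, 0, 1], [0, 2, 0], [1, 0, 1]]
A³ = [[0, 2, 0], [2, 0, 2], [0, 2, 0]]
A⁴ = [[2, 0, 2], [0, 4, 0], [2, 0, 2]]
A⁵ = [[0, 4, 0], [4, 0, 4], [0, 4, 0]]

0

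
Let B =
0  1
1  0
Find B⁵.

B² = I (check: tr B = 0 and det B = -1), so B⁵ = B since 5 is odd.

[[0, 1], [1, 0]]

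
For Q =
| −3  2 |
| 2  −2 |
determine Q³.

[[−59, 46], [46, −36]]

Q² = [[13, −10], [−10, 8]]
Q³ = [[−59, 46], [46, −36]]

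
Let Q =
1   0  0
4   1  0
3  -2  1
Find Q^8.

Q = I + N where N = [[0, 0, 0], [4, 0, 0], [3, -2, 0]] is strictly lower-triangular, so N^3 = 0.
(I + N)^8 = I + 8·N + 28·N^2 = [[1, 0, 0], [32, 1, 0], [-200, -16, 1]].

[[1, 0, 0], [32, 1, 0], [-200, -16, 1]]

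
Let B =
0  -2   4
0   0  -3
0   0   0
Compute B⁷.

B is strictly triangular, hence nilpotent: B³ = 0, so B⁷ = 0.

[[0, 0, 0], [0, 0, 0], [0, 0, 0]]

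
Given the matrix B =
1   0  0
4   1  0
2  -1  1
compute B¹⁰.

[[1, 0, 0], [40, 1, 0], [-160, -10, 1]]

B = I + N where N = [[0, 0, 0], [4, 0, 0], [2, -1, 0]] is strictly lower-triangular, so N³ = 0.
(I + N)¹⁰ = I + 10·N + 45·N² = [[1, 0, 0], [40, 1, 0], [-160, -10, 1]].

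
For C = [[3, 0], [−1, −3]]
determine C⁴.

C² = [[9, 0], [0, 9]]
C³ = [[27, 0], [−9, −27]]
C⁴ = [[81, 0], [0, 81]]

[[81, 0], [0, 81]]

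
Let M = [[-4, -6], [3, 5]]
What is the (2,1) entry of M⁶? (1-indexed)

tr M = 1 and det M = -2, so the characteristic polynomial is λ² − (1)λ + (-2) with roots 2 and -1.
Eigenvectors give P = [[-1, -2], [1, 1]] with P⁻¹ = [[1, 2], [-1, -1]], and M = P·diag(2, -1)·P⁻¹.
Then M⁶ = P·diag(64, 1)·P⁻¹ = [[-64, -2], [64, 1]] · [[1, 2], [-1, -1]] = [[-62, -126], [63, 127]].

63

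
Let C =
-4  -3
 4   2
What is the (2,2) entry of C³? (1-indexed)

C² = [[4, 6], [-8, -8]]
C³ = [[8, 0], [0, 8]]

8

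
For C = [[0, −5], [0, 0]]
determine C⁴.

C is strictly triangular, hence nilpotent: C² = 0, so C⁴ = 0.

[[0, 0], [0, 0]]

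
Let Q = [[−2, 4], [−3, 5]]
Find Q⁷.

[[−380, 508], [−381, 509]]

tr Q = 3 and det Q = 2, so the characteristic polynomial is λ² − (3)λ + (2) with roots 2 and 1.
Eigenvectors give P = [[1, 4], [1, 3]] with P⁻¹ = [[−3, 4], [1, −1]], and Q = P·diag(2, 1)·P⁻¹.
Then Q⁷ = P·diag(128, 1)·P⁻¹ = [[128, 4], [128, 3]] · [[−3, 4], [1, −1]] = [[−380, 508], [−381, 509]].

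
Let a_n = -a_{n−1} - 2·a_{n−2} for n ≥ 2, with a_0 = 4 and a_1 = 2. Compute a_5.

With companion matrix C = [[-1, -2], [1, 0]], [a_n, a_{n−1}]ᵀ = C·[a_{n−1}, a_{n−2}]ᵀ, so [a_5, a_4]ᵀ = C⁴·[a_1, a_0]ᵀ.
C⁴ = [[-1, -6], [3, 2]], giving [a_5, a_4]ᵀ = [[-26], [14]].

-26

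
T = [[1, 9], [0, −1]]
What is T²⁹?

T² = I (check: tr T = 0 and det T = −1), so T²⁹ = T since 29 is odd.

[[1, 9], [0, −1]]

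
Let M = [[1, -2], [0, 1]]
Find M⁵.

[[1, -10], [0, 1]]

M = I + N where N = [[0, -2], [0, 0]] is strictly upper-triangular, so N² = 0.
(I + N)⁵ = I + 5·N = [[1, -10], [0, 1]].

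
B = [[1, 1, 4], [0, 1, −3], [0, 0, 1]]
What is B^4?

[[1, 4, −2], [0, 1, −12], [0, 0, 1]]

B = I + N where N = [[0, 1, 4], [0, 0, −3], [0, 0, 0]] is strictly upper-triangular, so N^3 = 0.
(I + N)^4 = I + 4·N + 6·N^2 = [[1, 4, −2], [0, 1, −12], [0, 0, 1]].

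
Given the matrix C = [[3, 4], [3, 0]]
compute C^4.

[[549, 396], [297, 252]]

C^2 = [[21, 12], [9, 12]]
C^3 = [[99, 84], [63, 36]]
C^4 = [[549, 396], [297, 252]]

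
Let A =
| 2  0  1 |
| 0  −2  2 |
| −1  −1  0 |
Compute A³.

A² = [[3, −1, 2], [−2, 2, −4], [−2, 2, −3]]
A³ = [[4, 0, 1], [0, 0, 2], [−1, −1, 2]]

[[4, 0, 1], [0, 0, 2], [−1, −1, 2]]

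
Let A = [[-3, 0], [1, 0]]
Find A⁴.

A² = [[9, 0], [-3, 0]]
A³ = [[-27, 0], [9, 0]]
A⁴ = [[81, 0], [-27, 0]]

[[81, 0], [-27, 0]]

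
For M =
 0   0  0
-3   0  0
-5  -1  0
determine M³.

M is strictly triangular, hence nilpotent: M³ = 0, so M³ = 0.

[[0, 0, 0], [0, 0, 0], [0, 0, 0]]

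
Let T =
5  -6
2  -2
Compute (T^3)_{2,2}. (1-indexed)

tr T = 3 and det T = 2, so the characteristic polynomial is λ² − (3)λ + (2) with roots 2 and 1.
Eigenvectors give P = [[2, -3], [1, -2]] with P⁻¹ = [[2, -3], [1, -2]], and T = P·diag(2, 1)·P⁻¹.
Then T^3 = P·diag(8, 1)·P⁻¹ = [[16, -3], [8, -2]] · [[2, -3], [1, -2]] = [[29, -42], [14, -20]].

-20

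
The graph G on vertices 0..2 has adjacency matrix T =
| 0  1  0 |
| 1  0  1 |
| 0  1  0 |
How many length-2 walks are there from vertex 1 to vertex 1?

The number of length-2 walks from vertex 1 to vertex 1 is entry (1,1) of T^2, where T is the adjacency matrix.
T^2 = [[1, 0, 1], [0, 2, 0], [1, 0, 1]]

2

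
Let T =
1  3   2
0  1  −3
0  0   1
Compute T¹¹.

[[1, 33, −473], [0, 1, −33], [0, 0, 1]]

T = I + N where N = [[0, 3, 2], [0, 0, −3], [0, 0, 0]] is strictly upper-triangular, so N³ = 0.
(I + N)¹¹ = I + 11·N + 55·N² = [[1, 33, −473], [0, 1, −33], [0, 0, 1]].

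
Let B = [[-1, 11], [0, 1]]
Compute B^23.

[[-1, 11], [0, 1]]

B² = I (check: tr B = 0 and det B = -1), so B^23 = B since 23 is odd.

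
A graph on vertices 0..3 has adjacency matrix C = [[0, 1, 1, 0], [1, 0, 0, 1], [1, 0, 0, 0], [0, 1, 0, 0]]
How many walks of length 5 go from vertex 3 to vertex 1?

The number of length-5 walks from vertex 3 to vertex 1 is entry (3,1) of C⁵, where C is the adjacency matrix.
C² = [[2, 0, 0, 1], [0, 2, 1, 0], [0, 1, 1, 0], [1, 0, 0, 1]]
C³ = [[0, 3, 2, 0], [3, 0, 0, 2], [2, 0, 0, 1], [0, 2, 1, 0]]
C⁴ = [[5, 0, 0, 3], [0, 5, 3, 0], [0, 3, 2, 0], [3, 0, 0, 2]]
C⁵ = [[0, 8, 5, 0], [8, 0, 0, 5], [5, 0, 0, 3], [0, 5, 3, 0]]

5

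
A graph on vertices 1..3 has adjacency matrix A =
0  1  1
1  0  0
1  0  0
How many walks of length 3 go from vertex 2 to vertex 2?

0

The number of length-3 walks from vertex 2 to vertex 2 is entry (2,2) of A³, where A is the adjacency matrix.
A² = [[2, 0, 0], [0, 1, 1], [0, 1, 1]]
A³ = [[0, 2, 2], [2, 0, 0], [2, 0, 0]]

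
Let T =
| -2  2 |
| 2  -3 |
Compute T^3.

[[-36, 46], [46, -59]]

T^2 = [[8, -10], [-10, 13]]
T^3 = [[-36, 46], [46, -59]]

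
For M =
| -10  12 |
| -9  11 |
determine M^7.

[[-388, 516], [-387, 515]]

tr M = 1 and det M = -2, so the characteristic polynomial is λ² − (1)λ + (-2) with roots 2 and -1.
Eigenvectors give P = [[1, 4], [1, 3]] with P⁻¹ = [[-3, 4], [1, -1]], and M = P·diag(2, -1)·P⁻¹.
Then M^7 = P·diag(128, -1)·P⁻¹ = [[128, -4], [128, -3]] · [[-3, 4], [1, -1]] = [[-388, 516], [-387, 515]].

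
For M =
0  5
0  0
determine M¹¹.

M is strictly triangular, hence nilpotent: M² = 0, so M¹¹ = 0.

[[0, 0], [0, 0]]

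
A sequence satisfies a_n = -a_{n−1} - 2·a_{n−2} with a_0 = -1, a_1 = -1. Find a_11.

With companion matrix Q = [[-1, -2], [1, 0]], [a_n, a_{n−1}]ᵀ = Q·[a_{n−1}, a_{n−2}]ᵀ, so [a_11, a_10]ᵀ = Q^10·[a_1, a_0]ᵀ.
Q^10 = [[23, -22], [11, 34]], giving [a_11, a_10]ᵀ = [[-1], [-45]].

-1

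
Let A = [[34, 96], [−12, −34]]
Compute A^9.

tr A = 0 and det A = −4, so the characteristic polynomial is λ² − (0)λ + (−4) with roots −2 and 2.
Eigenvectors give P = [[−8, 3], [3, −1]] with P⁻¹ = [[1, 3], [3, 8]], and A = P·diag(−2, 2)·P⁻¹.
Then A^9 = P·diag(−512, 512)·P⁻¹ = [[4096, 1536], [−1536, −512]] · [[1, 3], [3, 8]] = [[8704, 24576], [−3072, −8704]].

[[8704, 24576], [−3072, −8704]]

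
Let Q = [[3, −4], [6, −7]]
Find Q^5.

[[483, −484], [726, −727]]

tr Q = −4 and det Q = 3, so the characteristic polynomial is λ² − (−4)λ + (3) with roots −3 and −1.
Eigenvectors give P = [[−2, 1], [−3, 1]] with P⁻¹ = [[1, −1], [3, −2]], and Q = P·diag(−3, −1)·P⁻¹.
Then Q^5 = P·diag(−243, −1)·P⁻¹ = [[486, −1], [729, −1]] · [[1, −1], [3, −2]] = [[483, −484], [726, −727]].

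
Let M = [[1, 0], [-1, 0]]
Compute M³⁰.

M² = M (a projection; rank 1, trace 1), so M³⁰ = M.

[[1, 0], [-1, 0]]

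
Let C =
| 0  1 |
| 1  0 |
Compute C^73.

[[0, 1], [1, 0]]

C² = I (check: tr C = 0 and det C = -1), so C^73 = C since 73 is odd.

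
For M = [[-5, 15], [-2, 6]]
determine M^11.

[[-5, 15], [-2, 6]]

M² = M (a projection; rank 1, trace 1), so M^11 = M.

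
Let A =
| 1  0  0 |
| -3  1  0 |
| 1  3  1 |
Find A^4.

A = I + N where N = [[0, 0, 0], [-3, 0, 0], [1, 3, 0]] is strictly lower-triangular, so N^3 = 0.
(I + N)^4 = I + 4·N + 6·N^2 = [[1, 0, 0], [-12, 1, 0], [-50, 12, 1]].

[[1, 0, 0], [-12, 1, 0], [-50, 12, 1]]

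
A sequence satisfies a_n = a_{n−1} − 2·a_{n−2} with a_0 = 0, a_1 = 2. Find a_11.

With companion matrix M = [[1, −2], [1, 0]], [a_n, a_{n−1}]ᵀ = M·[a_{n−1}, a_{n−2}]ᵀ, so [a_11, a_10]ᵀ = M¹⁰·[a_1, a_0]ᵀ.
M¹⁰ = [[23, 22], [−11, 34]], giving [a_11, a_10]ᵀ = [[46], [−22]].

46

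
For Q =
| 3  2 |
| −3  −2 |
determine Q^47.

Q² = Q (a projection; rank 1, trace 1), so Q^47 = Q.

[[3, 2], [−3, −2]]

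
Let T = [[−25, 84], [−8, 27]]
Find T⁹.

tr T = 2 and det T = −3, so the characteristic polynomial is λ² − (2)λ + (−3) with roots −1 and 3.
Eigenvectors give P = [[7, 3], [2, 1]] with P⁻¹ = [[1, −3], [−2, 7]], and T = P·diag(−1, 3)·P⁻¹.
Then T⁹ = P·diag(−1, 19683)·P⁻¹ = [[−7, 59049], [−2, 19683]] · [[1, −3], [−2, 7]] = [[−118105, 413364], [−39368, 137787]].

[[−118105, 413364], [−39368, 137787]]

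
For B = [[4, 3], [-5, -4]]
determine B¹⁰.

B² = I (check: tr B = 0 and det B = -1), so B¹⁰ = I since 10 is even.

[[1, 0], [0, 1]]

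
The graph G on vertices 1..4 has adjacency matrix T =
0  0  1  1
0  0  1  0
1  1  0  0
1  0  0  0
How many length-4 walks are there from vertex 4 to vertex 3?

3

The number of length-4 walks from vertex 4 to vertex 3 is entry (4,3) of T⁴, where T is the adjacency matrix.
T² = [[2, 1, 0, 0], [1, 1, 0, 0], [0, 0, 2, 1], [0, 0, 1, 1]]
T³ = [[0, 0, 3, 2], [0, 0, 2, 1], [3, 2, 0, 0], [2, 1, 0, 0]]
T⁴ = [[5, 3, 0, 0], [3, 2, 0, 0], [0, 0, 5, 3], [0, 0, 3, 2]]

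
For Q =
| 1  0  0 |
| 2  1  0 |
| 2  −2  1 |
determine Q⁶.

Q = I + N where N = [[0, 0, 0], [2, 0, 0], [2, −2, 0]] is strictly lower-triangular, so N³ = 0.
(I + N)⁶ = I + 6·N + 15·N² = [[1, 0, 0], [12, 1, 0], [−48, −12, 1]].

[[1, 0, 0], [12, 1, 0], [−48, −12, 1]]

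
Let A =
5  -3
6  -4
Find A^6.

tr A = 1 and det A = -2, so the characteristic polynomial is λ² − (1)λ + (-2) with roots 2 and -1.
Eigenvectors give P = [[1, -1], [1, -2]] with P⁻¹ = [[2, -1], [1, -1]], and A = P·diag(2, -1)·P⁻¹.
Then A^6 = P·diag(64, 1)·P⁻¹ = [[64, -1], [64, -2]] · [[2, -1], [1, -1]] = [[127, -63], [126, -62]].

[[127, -63], [126, -62]]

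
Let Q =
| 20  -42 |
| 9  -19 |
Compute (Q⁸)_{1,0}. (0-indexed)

tr Q = 1 and det Q = -2, so the characteristic polynomial is λ² − (1)λ + (-2) with roots -1 and 2.
Eigenvectors give P = [[2, 7], [1, 3]] with P⁻¹ = [[-3, 7], [1, -2]], and Q = P·diag(-1, 2)·P⁻¹.
Then Q⁸ = P·diag(1, 256)·P⁻¹ = [[2, 1792], [1, 768]] · [[-3, 7], [1, -2]] = [[1786, -3570], [765, -1529]].

765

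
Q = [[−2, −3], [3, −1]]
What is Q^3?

Q^2 = [[−5, 9], [−9, −8]]
Q^3 = [[37, 6], [−6, 35]]

[[37, 6], [−6, 35]]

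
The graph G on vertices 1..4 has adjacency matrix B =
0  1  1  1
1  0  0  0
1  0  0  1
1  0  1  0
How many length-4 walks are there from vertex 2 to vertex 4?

4

The number of length-4 walks from vertex 2 to vertex 4 is entry (2,4) of B⁴, where B is the adjacency matrix.
B² = [[3, 0, 1, 1], [0, 1, 1, 1], [1, 1, 2, 1], [1, 1, 1, 2]]
B³ = [[2, 3, 4, 4], [3, 0, 1, 1], [4, 1, 2, 3], [4, 1, 3, 2]]
B⁴ = [[11, 2, 6, 6], [2, 3, 4, 4], [6, 4, 7, 6], [6, 4, 6, 7]]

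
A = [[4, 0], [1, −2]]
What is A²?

[[16, 0], [2, 4]]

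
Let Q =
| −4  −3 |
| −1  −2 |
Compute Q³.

Q² = [[19, 18], [6, 7]]
Q³ = [[−94, −93], [−31, −32]]

[[−94, −93], [−31, −32]]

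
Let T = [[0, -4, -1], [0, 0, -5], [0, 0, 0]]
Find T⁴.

T is strictly triangular, hence nilpotent: T³ = 0, so T⁴ = 0.

[[0, 0, 0], [0, 0, 0], [0, 0, 0]]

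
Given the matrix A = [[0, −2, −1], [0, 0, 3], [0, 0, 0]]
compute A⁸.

[[0, 0, 0], [0, 0, 0], [0, 0, 0]]

A is strictly triangular, hence nilpotent: A³ = 0, so A⁸ = 0.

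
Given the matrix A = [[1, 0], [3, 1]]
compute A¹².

[[1, 0], [36, 1]]

A = I + N where N = [[0, 0], [3, 0]] is strictly lower-triangular, so N² = 0.
(I + N)¹² = I + 12·N = [[1, 0], [36, 1]].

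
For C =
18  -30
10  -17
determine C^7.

tr C = 1 and det C = -6, so the characteristic polynomial is λ² − (1)λ + (-6) with roots -2 and 3.
Eigenvectors give P = [[3, 2], [2, 1]] with P⁻¹ = [[-1, 2], [2, -3]], and C = P·diag(-2, 3)·P⁻¹.
Then C^7 = P·diag(-128, 2187)·P⁻¹ = [[-384, 4374], [-256, 2187]] · [[-1, 2], [2, -3]] = [[9132, -13890], [4630, -7073]].

[[9132, -13890], [4630, -7073]]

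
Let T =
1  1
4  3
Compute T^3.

[[21, 17], [68, 55]]

T^2 = [[5, 4], [16, 13]]
T^3 = [[21, 17], [68, 55]]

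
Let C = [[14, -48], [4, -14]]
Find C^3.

tr C = 0 and det C = -4, so the characteristic polynomial is λ² − (0)λ + (-4) with roots -2 and 2.
Eigenvectors give P = [[3, 4], [1, 1]] with P⁻¹ = [[-1, 4], [1, -3]], and C = P·diag(-2, 2)·P⁻¹.
Then C^3 = P·diag(-8, 8)·P⁻¹ = [[-24, 32], [-8, 8]] · [[-1, 4], [1, -3]] = [[56, -192], [16, -56]].

[[56, -192], [16, -56]]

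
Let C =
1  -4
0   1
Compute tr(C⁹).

C = I + N where N = [[0, -4], [0, 0]] is strictly upper-triangular, so N² = 0.
(I + N)⁹ = I + 9·N = [[1, -36], [0, 1]].

2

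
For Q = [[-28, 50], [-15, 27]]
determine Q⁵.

tr Q = -1 and det Q = -6, so the characteristic polynomial is λ² − (-1)λ + (-6) with roots -3 and 2.
Eigenvectors give P = [[-2, -5], [-1, -3]] with P⁻¹ = [[-3, 5], [1, -2]], and Q = P·diag(-3, 2)·P⁻¹.
Then Q⁵ = P·diag(-243, 32)·P⁻¹ = [[486, -160], [243, -96]] · [[-3, 5], [1, -2]] = [[-1618, 2750], [-825, 1407]].

[[-1618, 2750], [-825, 1407]]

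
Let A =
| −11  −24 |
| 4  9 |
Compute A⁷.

[[−6563, −13128], [2188, 4377]]

tr A = −2 and det A = −3, so the characteristic polynomial is λ² − (−2)λ + (−3) with roots −3 and 1.
Eigenvectors give P = [[3, −2], [−1, 1]] with P⁻¹ = [[1, 2], [1, 3]], and A = P·diag(−3, 1)·P⁻¹.
Then A⁷ = P·diag(−2187, 1)·P⁻¹ = [[−6561, −2], [2187, 1]] · [[1, 2], [1, 3]] = [[−6563, −13128], [2188, 4377]].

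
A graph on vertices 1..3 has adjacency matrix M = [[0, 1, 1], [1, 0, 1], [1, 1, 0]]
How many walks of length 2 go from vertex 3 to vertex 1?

The number of length-2 walks from vertex 3 to vertex 1 is entry (3,1) of M^2, where M is the adjacency matrix.
M^2 = [[2, 1, 1], [1, 2, 1], [1, 1, 2]]

1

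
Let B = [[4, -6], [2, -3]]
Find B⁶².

[[4, -6], [2, -3]]

B² = B (a projection; rank 1, trace 1), so B⁶² = B.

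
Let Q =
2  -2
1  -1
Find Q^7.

[[2, -2], [1, -1]]

Q² = Q (a projection; rank 1, trace 1), so Q^7 = Q.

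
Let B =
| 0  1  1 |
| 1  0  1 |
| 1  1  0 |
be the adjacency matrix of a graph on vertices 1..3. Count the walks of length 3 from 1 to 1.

2

The number of length-3 walks from vertex 1 to vertex 1 is entry (1,1) of B^3, where B is the adjacency matrix.
B^2 = [[2, 1, 1], [1, 2, 1], [1, 1, 2]]
B^3 = [[2, 3, 3], [3, 2, 3], [3, 3, 2]]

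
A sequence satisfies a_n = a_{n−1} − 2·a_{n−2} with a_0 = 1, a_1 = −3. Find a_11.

−47

With companion matrix Q = [[1, −2], [1, 0]], [a_n, a_{n−1}]ᵀ = Q·[a_{n−1}, a_{n−2}]ᵀ, so [a_11, a_10]ᵀ = Q¹⁰·[a_1, a_0]ᵀ.
Q¹⁰ = [[23, 22], [−11, 34]], giving [a_11, a_10]ᵀ = [[−47], [67]].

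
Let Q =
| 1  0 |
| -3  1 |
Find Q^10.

Q = I + N where N = [[0, 0], [-3, 0]] is strictly lower-triangular, so N^2 = 0.
(I + N)^10 = I + 10·N = [[1, 0], [-30, 1]].

[[1, 0], [-30, 1]]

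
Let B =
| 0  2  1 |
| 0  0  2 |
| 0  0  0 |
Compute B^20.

[[0, 0, 0], [0, 0, 0], [0, 0, 0]]

B is strictly triangular, hence nilpotent: B^3 = 0, so B^20 = 0.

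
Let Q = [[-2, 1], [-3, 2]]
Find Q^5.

[[-2, 1], [-3, 2]]

Q² = I (check: tr Q = 0 and det Q = -1), so Q^5 = Q since 5 is odd.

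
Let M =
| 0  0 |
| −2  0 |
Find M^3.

[[0, 0], [0, 0]]

M is strictly triangular, hence nilpotent: M^2 = 0, so M^3 = 0.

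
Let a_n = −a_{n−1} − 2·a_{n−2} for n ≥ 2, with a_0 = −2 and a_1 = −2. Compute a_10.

−90

With companion matrix B = [[−1, −2], [1, 0]], [a_n, a_{n−1}]ᵀ = B·[a_{n−1}, a_{n−2}]ᵀ, so [a_10, a_9]ᵀ = B⁹·[a_1, a_0]ᵀ.
B⁹ = [[11, 34], [−17, −6]], giving [a_10, a_9]ᵀ = [[−90], [46]].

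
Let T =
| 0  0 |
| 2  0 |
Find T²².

[[0, 0], [0, 0]]

T is strictly triangular, hence nilpotent: T² = 0, so T²² = 0.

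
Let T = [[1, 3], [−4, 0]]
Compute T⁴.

T² = [[−11, 3], [−4, −12]]
T³ = [[−23, −33], [44, −12]]
T⁴ = [[109, −69], [92, 132]]

[[109, −69], [92, 132]]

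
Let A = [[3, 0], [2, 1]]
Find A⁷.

[[2187, 0], [2186, 1]]

tr A = 4 and det A = 3, so the characteristic polynomial is λ² − (4)λ + (3) with roots 1 and 3.
Eigenvectors give P = [[0, 1], [-1, 1]] with P⁻¹ = [[1, -1], [1, 0]], and A = P·diag(1, 3)·P⁻¹.
Then A⁷ = P·diag(1, 2187)·P⁻¹ = [[0, 2187], [-1, 2187]] · [[1, -1], [1, 0]] = [[2187, 0], [2186, 1]].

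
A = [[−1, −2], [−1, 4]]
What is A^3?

A^2 = [[3, −6], [−3, 18]]
A^3 = [[3, −30], [−15, 78]]

[[3, −30], [−15, 78]]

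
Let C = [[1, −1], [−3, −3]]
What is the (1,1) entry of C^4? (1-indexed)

28

C^2 = [[4, 2], [6, 12]]
C^3 = [[−2, −10], [−30, −42]]
C^4 = [[28, 32], [96, 156]]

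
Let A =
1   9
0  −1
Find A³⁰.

A² = I (check: tr A = 0 and det A = −1), so A³⁰ = I since 30 is even.

[[1, 0], [0, 1]]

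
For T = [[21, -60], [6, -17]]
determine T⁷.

[[21861, -65580], [6558, -19673]]

tr T = 4 and det T = 3, so the characteristic polynomial is λ² − (4)λ + (3) with roots 1 and 3.
Eigenvectors give P = [[3, 10], [1, 3]] with P⁻¹ = [[-3, 10], [1, -3]], and T = P·diag(1, 3)·P⁻¹.
Then T⁷ = P·diag(1, 2187)·P⁻¹ = [[3, 21870], [1, 6561]] · [[-3, 10], [1, -3]] = [[21861, -65580], [6558, -19673]].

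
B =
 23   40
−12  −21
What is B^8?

tr B = 2 and det B = −3, so the characteristic polynomial is λ² − (2)λ + (−3) with roots 3 and −1.
Eigenvectors give P = [[2, 5], [−1, −3]] with P⁻¹ = [[3, 5], [−1, −2]], and B = P·diag(3, −1)·P⁻¹.
Then B^8 = P·diag(6561, 1)·P⁻¹ = [[13122, 5], [−6561, −3]] · [[3, 5], [−1, −2]] = [[39361, 65600], [−19680, −32799]].

[[39361, 65600], [−19680, −32799]]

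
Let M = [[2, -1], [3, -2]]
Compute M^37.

[[2, -1], [3, -2]]

M² = I (check: tr M = 0 and det M = -1), so M^37 = M since 37 is odd.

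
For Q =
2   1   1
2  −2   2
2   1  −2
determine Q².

[[8, 1, 2], [4, 8, −6], [2, −2, 8]]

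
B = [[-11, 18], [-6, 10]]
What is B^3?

[[-35, 54], [-18, 28]]

tr B = -1 and det B = -2, so the characteristic polynomial is λ² − (-1)λ + (-2) with roots 1 and -2.
Eigenvectors give P = [[-3, 2], [-2, 1]] with P⁻¹ = [[1, -2], [2, -3]], and B = P·diag(1, -2)·P⁻¹.
Then B^3 = P·diag(1, -8)·P⁻¹ = [[-3, -16], [-2, -8]] · [[1, -2], [2, -3]] = [[-35, 54], [-18, 28]].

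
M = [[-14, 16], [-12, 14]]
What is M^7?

tr M = 0 and det M = -4, so the characteristic polynomial is λ² − (0)λ + (-4) with roots 2 and -2.
Eigenvectors give P = [[1, 4], [1, 3]] with P⁻¹ = [[-3, 4], [1, -1]], and M = P·diag(2, -2)·P⁻¹.
Then M^7 = P·diag(128, -128)·P⁻¹ = [[128, -512], [128, -384]] · [[-3, 4], [1, -1]] = [[-896, 1024], [-768, 896]].

[[-896, 1024], [-768, 896]]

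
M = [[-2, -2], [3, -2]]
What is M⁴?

M² = [[-2, 8], [-12, -2]]
M³ = [[28, -12], [18, 28]]
M⁴ = [[-92, -32], [48, -92]]

[[-92, -32], [48, -92]]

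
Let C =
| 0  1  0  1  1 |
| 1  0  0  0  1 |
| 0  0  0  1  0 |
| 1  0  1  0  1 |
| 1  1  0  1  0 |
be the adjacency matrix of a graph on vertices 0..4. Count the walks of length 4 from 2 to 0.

6

The number of length-4 walks from vertex 2 to vertex 0 is entry (2,0) of C⁴, where C is the adjacency matrix.
C² = [[3, 1, 1, 1, 2], [1, 2, 0, 2, 1], [1, 0, 1, 0, 1], [1, 2, 0, 3, 1], [2, 1, 1, 1, 3]]
C³ = [[4, 5, 1, 6, 5], [5, 2, 2, 2, 5], [1, 2, 0, 3, 1], [6, 2, 3, 2, 6], [5, 5, 1, 6, 4]]
C⁴ = [[16, 9, 6, 10, 15], [9, 10, 2, 12, 9], [6, 2, 3, 2, 6], [10, 12, 2, 15, 10], [15, 9, 6, 10, 16]]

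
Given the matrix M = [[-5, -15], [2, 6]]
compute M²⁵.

[[-5, -15], [2, 6]]

M² = M (a projection; rank 1, trace 1), so M²⁵ = M.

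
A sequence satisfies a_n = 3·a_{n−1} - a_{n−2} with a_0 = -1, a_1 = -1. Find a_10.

-4181

With companion matrix C = [[3, -1], [1, 0]], [a_n, a_{n−1}]ᵀ = C·[a_{n−1}, a_{n−2}]ᵀ, so [a_10, a_9]ᵀ = C⁹·[a_1, a_0]ᵀ.
C⁹ = [[6765, -2584], [2584, -987]], giving [a_10, a_9]ᵀ = [[-4181], [-1597]].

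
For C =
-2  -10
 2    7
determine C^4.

[[-244, -650], [130, 341]]

tr C = 5 and det C = 6, so the characteristic polynomial is λ² − (5)λ + (6) with roots 2 and 3.
Eigenvectors give P = [[-5, -2], [2, 1]] with P⁻¹ = [[-1, -2], [2, 5]], and C = P·diag(2, 3)·P⁻¹.
Then C^4 = P·diag(16, 81)·P⁻¹ = [[-80, -162], [32, 81]] · [[-1, -2], [2, 5]] = [[-244, -650], [130, 341]].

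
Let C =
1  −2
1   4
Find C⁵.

tr C = 5 and det C = 6, so the characteristic polynomial is λ² − (5)λ + (6) with roots 2 and 3.
Eigenvectors give P = [[2, −1], [−1, 1]] with P⁻¹ = [[1, 1], [1, 2]], and C = P·diag(2, 3)·P⁻¹.
Then C⁵ = P·diag(32, 243)·P⁻¹ = [[64, −243], [−32, 243]] · [[1, 1], [1, 2]] = [[−179, −422], [211, 454]].

[[−179, −422], [211, 454]]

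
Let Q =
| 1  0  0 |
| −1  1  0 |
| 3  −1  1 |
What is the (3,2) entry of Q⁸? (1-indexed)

−8

Q = I + N where N = [[0, 0, 0], [−1, 0, 0], [3, −1, 0]] is strictly lower-triangular, so N³ = 0.
(I + N)⁸ = I + 8·N + 28·N² = [[1, 0, 0], [−8, 1, 0], [52, −8, 1]].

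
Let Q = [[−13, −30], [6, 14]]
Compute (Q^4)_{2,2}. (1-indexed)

76

tr Q = 1 and det Q = −2, so the characteristic polynomial is λ² − (1)λ + (−2) with roots −1 and 2.
Eigenvectors give P = [[5, 2], [−2, −1]] with P⁻¹ = [[1, 2], [−2, −5]], and Q = P·diag(−1, 2)·P⁻¹.
Then Q^4 = P·diag(1, 16)·P⁻¹ = [[5, 32], [−2, −16]] · [[1, 2], [−2, −5]] = [[−59, −150], [30, 76]].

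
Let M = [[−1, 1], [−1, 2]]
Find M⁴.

M² = [[0, 1], [−1, 3]]
M³ = [[−1, 2], [−2, 5]]
M⁴ = [[−1, 3], [−3, 8]]

[[−1, 3], [−3, 8]]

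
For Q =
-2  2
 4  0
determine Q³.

[[-40, 24], [48, -16]]

Q² = [[12, -4], [-8, 8]]
Q³ = [[-40, 24], [48, -16]]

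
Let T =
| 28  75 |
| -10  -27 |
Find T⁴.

tr T = 1 and det T = -6, so the characteristic polynomial is λ² − (1)λ + (-6) with roots 3 and -2.
Eigenvectors give P = [[-3, -5], [1, 2]] with P⁻¹ = [[-2, -5], [1, 3]], and T = P·diag(3, -2)·P⁻¹.
Then T⁴ = P·diag(81, 16)·P⁻¹ = [[-243, -80], [81, 32]] · [[-2, -5], [1, 3]] = [[406, 975], [-130, -309]].

[[406, 975], [-130, -309]]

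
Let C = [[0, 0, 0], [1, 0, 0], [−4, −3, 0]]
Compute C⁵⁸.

C is strictly triangular, hence nilpotent: C³ = 0, so C⁵⁸ = 0.

[[0, 0, 0], [0, 0, 0], [0, 0, 0]]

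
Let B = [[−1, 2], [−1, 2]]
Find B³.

B² = B (a projection; rank 1, trace 1), so B³ = B.

[[−1, 2], [−1, 2]]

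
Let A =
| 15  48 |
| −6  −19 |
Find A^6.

tr A = −4 and det A = 3, so the characteristic polynomial is λ² − (−4)λ + (3) with roots −3 and −1.
Eigenvectors give P = [[8, 3], [−3, −1]] with P⁻¹ = [[−1, −3], [3, 8]], and A = P·diag(−3, −1)·P⁻¹.
Then A^6 = P·diag(729, 1)·P⁻¹ = [[5832, 3], [−2187, −1]] · [[−1, −3], [3, 8]] = [[−5823, −17472], [2184, 6553]].

[[−5823, −17472], [2184, 6553]]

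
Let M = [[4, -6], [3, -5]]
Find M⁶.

[[-62, 126], [-63, 127]]

tr M = -1 and det M = -2, so the characteristic polynomial is λ² − (-1)λ + (-2) with roots -2 and 1.
Eigenvectors give P = [[-1, -2], [-1, -1]] with P⁻¹ = [[1, -2], [-1, 1]], and M = P·diag(-2, 1)·P⁻¹.
Then M⁶ = P·diag(64, 1)·P⁻¹ = [[-64, -2], [-64, -1]] · [[1, -2], [-1, 1]] = [[-62, 126], [-63, 127]].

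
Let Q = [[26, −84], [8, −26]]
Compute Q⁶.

tr Q = 0 and det Q = −4, so the characteristic polynomial is λ² − (0)λ + (−4) with roots −2 and 2.
Eigenvectors give P = [[3, 7], [1, 2]] with P⁻¹ = [[−2, 7], [1, −3]], and Q = P·diag(−2, 2)·P⁻¹.
Then Q⁶ = P·diag(64, 64)·P⁻¹ = [[192, 448], [64, 128]] · [[−2, 7], [1, −3]] = [[64, 0], [0, 64]].

[[64, 0], [0, 64]]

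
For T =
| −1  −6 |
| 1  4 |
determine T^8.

[[−509, −1530], [255, 766]]

tr T = 3 and det T = 2, so the characteristic polynomial is λ² − (3)λ + (2) with roots 1 and 2.
Eigenvectors give P = [[−3, −2], [1, 1]] with P⁻¹ = [[−1, −2], [1, 3]], and T = P·diag(1, 2)·P⁻¹.
Then T^8 = P·diag(1, 256)·P⁻¹ = [[−3, −512], [1, 256]] · [[−1, −2], [1, 3]] = [[−509, −1530], [255, 766]].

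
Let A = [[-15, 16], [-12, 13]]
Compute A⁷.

tr A = -2 and det A = -3, so the characteristic polynomial is λ² − (-2)λ + (-3) with roots 1 and -3.
Eigenvectors give P = [[-1, -4], [-1, -3]] with P⁻¹ = [[3, -4], [-1, 1]], and A = P·diag(1, -3)·P⁻¹.
Then A⁷ = P·diag(1, -2187)·P⁻¹ = [[-1, 8748], [-1, 6561]] · [[3, -4], [-1, 1]] = [[-8751, 8752], [-6564, 6565]].

[[-8751, 8752], [-6564, 6565]]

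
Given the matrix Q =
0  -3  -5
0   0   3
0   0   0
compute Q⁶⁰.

[[0, 0, 0], [0, 0, 0], [0, 0, 0]]

Q is strictly triangular, hence nilpotent: Q³ = 0, so Q⁶⁰ = 0.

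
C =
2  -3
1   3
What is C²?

[[1, -15], [5, 6]]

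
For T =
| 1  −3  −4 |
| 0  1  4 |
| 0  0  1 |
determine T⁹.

[[1, −27, −468], [0, 1, 36], [0, 0, 1]]

T = I + N where N = [[0, −3, −4], [0, 0, 4], [0, 0, 0]] is strictly upper-triangular, so N³ = 0.
(I + N)⁹ = I + 9·N + 36·N² = [[1, −27, −468], [0, 1, 36], [0, 0, 1]].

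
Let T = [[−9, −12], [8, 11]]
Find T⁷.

tr T = 2 and det T = −3, so the characteristic polynomial is λ² − (2)λ + (−3) with roots −1 and 3.
Eigenvectors give P = [[−3, 1], [2, −1]] with P⁻¹ = [[−1, −1], [−2, −3]], and T = P·diag(−1, 3)·P⁻¹.
Then T⁷ = P·diag(−1, 2187)·P⁻¹ = [[3, 2187], [−2, −2187]] · [[−1, −1], [−2, −3]] = [[−4377, −6564], [4376, 6563]].

[[−4377, −6564], [4376, 6563]]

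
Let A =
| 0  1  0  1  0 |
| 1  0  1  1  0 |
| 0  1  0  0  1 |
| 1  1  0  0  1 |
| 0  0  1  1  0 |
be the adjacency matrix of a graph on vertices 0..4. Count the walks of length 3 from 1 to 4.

The number of length-3 walks from vertex 1 to vertex 4 is entry (1,4) of A³, where A is the adjacency matrix.
A² = [[2, 1, 1, 1, 1], [1, 3, 0, 1, 2], [1, 0, 2, 2, 0], [1, 1, 2, 3, 0], [1, 2, 0, 0, 2]]
A³ = [[2, 4, 2, 4, 2], [4, 2, 5, 6, 1], [2, 5, 0, 1, 4], [4, 6, 1, 2, 5], [2, 1, 4, 5, 0]]

1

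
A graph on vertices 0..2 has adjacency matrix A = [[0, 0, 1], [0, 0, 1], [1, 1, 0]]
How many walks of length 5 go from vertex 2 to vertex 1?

The number of length-5 walks from vertex 2 to vertex 1 is entry (2,1) of A⁵, where A is the adjacency matrix.
A² = [[1, 1, 0], [1, 1, 0], [0, 0, 2]]
A³ = [[0, 0, 2], [0, 0, 2], [2, 2, 0]]
A⁴ = [[2, 2, 0], [2, 2, 0], [0, 0, 4]]
A⁵ = [[0, 0, 4], [0, 0, 4], [4, 4, 0]]

4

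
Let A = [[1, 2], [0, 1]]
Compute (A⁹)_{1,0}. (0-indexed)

A = I + N where N = [[0, 2], [0, 0]] is strictly upper-triangular, so N² = 0.
(I + N)⁹ = I + 9·N = [[1, 18], [0, 1]].

0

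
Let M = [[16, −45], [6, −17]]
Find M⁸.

tr M = −1 and det M = −2, so the characteristic polynomial is λ² − (−1)λ + (−2) with roots −2 and 1.
Eigenvectors give P = [[5, −3], [2, −1]] with P⁻¹ = [[−1, 3], [−2, 5]], and M = P·diag(−2, 1)·P⁻¹.
Then M⁸ = P·diag(256, 1)·P⁻¹ = [[1280, −3], [512, −1]] · [[−1, 3], [−2, 5]] = [[−1274, 3825], [−510, 1531]].

[[−1274, 3825], [−510, 1531]]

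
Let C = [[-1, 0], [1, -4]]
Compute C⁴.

[[1, 0], [-85, 256]]

C² = [[1, 0], [-5, 16]]
C³ = [[-1, 0], [21, -64]]
C⁴ = [[1, 0], [-85, 256]]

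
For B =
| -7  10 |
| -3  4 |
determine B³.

tr B = -3 and det B = 2, so the characteristic polynomial is λ² − (-3)λ + (2) with roots -2 and -1.
Eigenvectors give P = [[2, -5], [1, -3]] with P⁻¹ = [[3, -5], [1, -2]], and B = P·diag(-2, -1)·P⁻¹.
Then B³ = P·diag(-8, -1)·P⁻¹ = [[-16, 5], [-8, 3]] · [[3, -5], [1, -2]] = [[-43, 70], [-21, 34]].

[[-43, 70], [-21, 34]]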